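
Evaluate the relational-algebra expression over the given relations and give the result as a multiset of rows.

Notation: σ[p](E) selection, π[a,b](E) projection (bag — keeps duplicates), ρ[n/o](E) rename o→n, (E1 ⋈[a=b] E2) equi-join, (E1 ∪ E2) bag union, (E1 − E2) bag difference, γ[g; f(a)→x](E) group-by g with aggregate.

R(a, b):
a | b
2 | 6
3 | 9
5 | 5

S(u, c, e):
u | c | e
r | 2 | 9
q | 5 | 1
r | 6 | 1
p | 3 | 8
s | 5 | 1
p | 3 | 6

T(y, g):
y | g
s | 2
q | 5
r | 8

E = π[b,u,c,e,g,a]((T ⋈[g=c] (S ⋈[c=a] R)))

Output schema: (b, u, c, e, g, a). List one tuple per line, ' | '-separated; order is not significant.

Per-node cardinality:
  T → 3
  S → 6
  R → 3
  (S ⋈[c=a] R) → 5
  (T ⋈[g=c] (S ⋈[c=a] R)) → 3
  π[b,u,c,e,g,a]((T ⋈[g=c] (S ⋈[c=a] R))) → 3

== RESULT ==
b | u | c | e | g | a
5 | q | 5 | 1 | 5 | 5
5 | s | 5 | 1 | 5 | 5
6 | r | 2 | 9 | 2 | 2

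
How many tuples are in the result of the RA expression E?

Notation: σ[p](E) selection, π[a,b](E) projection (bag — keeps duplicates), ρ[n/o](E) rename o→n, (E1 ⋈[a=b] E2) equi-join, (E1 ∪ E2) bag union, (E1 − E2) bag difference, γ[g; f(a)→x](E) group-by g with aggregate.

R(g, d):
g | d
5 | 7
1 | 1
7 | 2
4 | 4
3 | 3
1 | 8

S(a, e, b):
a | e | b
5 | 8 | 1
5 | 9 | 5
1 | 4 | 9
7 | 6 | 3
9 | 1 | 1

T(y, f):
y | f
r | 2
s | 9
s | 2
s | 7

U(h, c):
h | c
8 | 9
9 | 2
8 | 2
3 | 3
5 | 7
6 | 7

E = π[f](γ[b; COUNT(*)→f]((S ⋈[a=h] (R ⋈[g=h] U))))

Per-node cardinality:
  S → 5
  R → 6
  U → 6
  (R ⋈[g=h] U) → 2
  (S ⋈[a=h] (R ⋈[g=h] U)) → 2
  γ[b; COUNT(*)→f]((S ⋈[a=h] (R ⋈[g=h] U))) → 2
  π[f](γ[b; COUNT(*)→f]((S ⋈[a=h] (R ⋈[g=h] U)))) → 2

|E| = 2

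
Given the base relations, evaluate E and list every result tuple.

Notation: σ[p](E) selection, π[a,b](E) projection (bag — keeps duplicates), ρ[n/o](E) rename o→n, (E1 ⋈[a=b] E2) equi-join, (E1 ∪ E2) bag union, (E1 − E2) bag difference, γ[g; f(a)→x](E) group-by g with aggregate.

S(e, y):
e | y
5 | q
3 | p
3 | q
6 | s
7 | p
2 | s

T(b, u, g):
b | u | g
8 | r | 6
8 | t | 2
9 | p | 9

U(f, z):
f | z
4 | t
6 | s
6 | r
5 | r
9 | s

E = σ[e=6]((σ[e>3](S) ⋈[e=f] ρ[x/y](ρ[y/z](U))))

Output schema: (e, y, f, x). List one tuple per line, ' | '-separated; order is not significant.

Per-node cardinality:
  S → 6
  σ[e>3](S) → 3
  U → 5
  ρ[y/z](U) → 5
  ρ[x/y](ρ[y/z](U)) → 5
  (σ[e>3](S) ⋈[e=f] ρ[x/y](ρ[y/z](U))) → 3
  σ[e=6]((σ[e>3](S) ⋈[e=f] ρ[x/y](ρ[y/z](U)))) → 2

== RESULT ==
e | y | f | x
6 | s | 6 | r
6 | s | 6 | s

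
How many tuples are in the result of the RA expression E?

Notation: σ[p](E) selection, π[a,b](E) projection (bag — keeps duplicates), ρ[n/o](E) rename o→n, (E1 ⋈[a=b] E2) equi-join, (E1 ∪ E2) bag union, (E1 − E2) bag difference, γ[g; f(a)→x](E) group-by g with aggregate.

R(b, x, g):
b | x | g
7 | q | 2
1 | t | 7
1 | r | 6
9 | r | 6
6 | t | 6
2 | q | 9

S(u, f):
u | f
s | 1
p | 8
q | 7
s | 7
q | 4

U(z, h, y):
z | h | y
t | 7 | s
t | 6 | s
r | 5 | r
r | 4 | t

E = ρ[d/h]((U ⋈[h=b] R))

Per-node cardinality:
  U → 4
  R → 6
  (U ⋈[h=b] R) → 2
  ρ[d/h]((U ⋈[h=b] R)) → 2

|E| = 2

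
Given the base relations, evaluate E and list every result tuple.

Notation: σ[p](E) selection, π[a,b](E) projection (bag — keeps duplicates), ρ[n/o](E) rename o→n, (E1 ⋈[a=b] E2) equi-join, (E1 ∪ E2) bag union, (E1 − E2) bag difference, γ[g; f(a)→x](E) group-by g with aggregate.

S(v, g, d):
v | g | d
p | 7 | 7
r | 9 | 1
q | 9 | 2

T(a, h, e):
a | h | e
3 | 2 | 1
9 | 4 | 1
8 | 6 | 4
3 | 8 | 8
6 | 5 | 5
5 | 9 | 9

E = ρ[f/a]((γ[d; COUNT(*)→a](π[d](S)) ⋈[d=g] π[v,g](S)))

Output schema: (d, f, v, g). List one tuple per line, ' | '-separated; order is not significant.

Row counts bottom-up:
  S → 3
  π[d](S) → 3
  γ[d; COUNT(*)→a](π[d](S)) → 3
  S → 3
  π[v,g](S) → 3
  (γ[d; COUNT(*)→a](π[d](S)) ⋈[d=g] π[v,g](S)) → 1
  ρ[f/a]((γ[d; COUNT(*)→a](π[d](S)) ⋈[d=g] π[v,g](S))) → 1

== RESULT ==
d | f | v | g
7 | 1 | p | 7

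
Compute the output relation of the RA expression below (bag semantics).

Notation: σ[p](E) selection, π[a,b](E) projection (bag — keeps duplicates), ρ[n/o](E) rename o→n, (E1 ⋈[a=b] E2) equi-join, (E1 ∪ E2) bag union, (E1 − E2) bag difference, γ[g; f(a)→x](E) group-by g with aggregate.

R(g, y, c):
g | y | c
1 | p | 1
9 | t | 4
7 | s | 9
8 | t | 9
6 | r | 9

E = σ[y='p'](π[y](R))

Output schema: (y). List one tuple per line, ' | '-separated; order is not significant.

Per-node cardinality:
  R → 5
  π[y](R) → 5
  σ[y='p'](π[y](R)) → 1

== RESULT ==
y
p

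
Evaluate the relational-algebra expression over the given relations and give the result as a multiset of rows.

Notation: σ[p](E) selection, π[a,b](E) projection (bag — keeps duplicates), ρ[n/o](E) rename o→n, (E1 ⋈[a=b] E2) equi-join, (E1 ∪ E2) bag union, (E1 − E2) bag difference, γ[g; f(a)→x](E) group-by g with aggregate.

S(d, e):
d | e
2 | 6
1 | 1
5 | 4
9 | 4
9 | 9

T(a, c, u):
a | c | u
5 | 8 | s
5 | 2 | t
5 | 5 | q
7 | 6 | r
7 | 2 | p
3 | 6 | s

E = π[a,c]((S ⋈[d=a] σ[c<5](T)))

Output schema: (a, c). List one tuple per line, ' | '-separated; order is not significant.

Row counts bottom-up:
  S → 5
  T → 6
  σ[c<5](T) → 2
  (S ⋈[d=a] σ[c<5](T)) → 1
  π[a,c]((S ⋈[d=a] σ[c<5](T))) → 1

== RESULT ==
a | c
5 | 2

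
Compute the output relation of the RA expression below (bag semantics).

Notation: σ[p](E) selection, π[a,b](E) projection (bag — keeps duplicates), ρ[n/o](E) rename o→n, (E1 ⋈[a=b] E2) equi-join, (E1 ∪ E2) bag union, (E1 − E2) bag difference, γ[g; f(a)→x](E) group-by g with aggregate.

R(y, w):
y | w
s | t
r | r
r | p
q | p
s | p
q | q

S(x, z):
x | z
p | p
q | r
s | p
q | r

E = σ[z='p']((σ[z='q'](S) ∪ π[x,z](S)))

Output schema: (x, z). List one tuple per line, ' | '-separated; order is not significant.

Stepwise |·|:
  S → 4
  σ[z='q'](S) → 0
  S → 4
  π[x,z](S) → 4
  (σ[z='q'](S) ∪ π[x,z](S)) → 4
  σ[z='p']((σ[z='q'](S) ∪ π[x,z](S))) → 2

== RESULT ==
x | z
p | p
s | p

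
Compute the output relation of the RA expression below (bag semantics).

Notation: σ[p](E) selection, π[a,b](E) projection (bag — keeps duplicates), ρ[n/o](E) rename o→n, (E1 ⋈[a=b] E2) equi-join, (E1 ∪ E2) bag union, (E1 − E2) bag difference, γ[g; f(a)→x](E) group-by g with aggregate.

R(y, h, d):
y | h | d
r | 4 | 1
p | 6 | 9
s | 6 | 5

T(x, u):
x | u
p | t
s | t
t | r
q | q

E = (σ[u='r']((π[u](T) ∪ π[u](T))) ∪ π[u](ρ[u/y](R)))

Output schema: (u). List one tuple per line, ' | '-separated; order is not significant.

Per-node cardinality:
  T → 4
  π[u](T) → 4
  T → 4
  π[u](T) → 4
  (π[u](T) ∪ π[u](T)) → 8
  σ[u='r']((π[u](T) ∪ π[u](T))) → 2
  R → 3
  ρ[u/y](R) → 3
  π[u](ρ[u/y](R)) → 3
  (σ[u='r']((π[u](T) ∪ π[u](T))) ∪ π[u](ρ[u/y](R))) → 5

== RESULT ==
u
p
r
r
r
s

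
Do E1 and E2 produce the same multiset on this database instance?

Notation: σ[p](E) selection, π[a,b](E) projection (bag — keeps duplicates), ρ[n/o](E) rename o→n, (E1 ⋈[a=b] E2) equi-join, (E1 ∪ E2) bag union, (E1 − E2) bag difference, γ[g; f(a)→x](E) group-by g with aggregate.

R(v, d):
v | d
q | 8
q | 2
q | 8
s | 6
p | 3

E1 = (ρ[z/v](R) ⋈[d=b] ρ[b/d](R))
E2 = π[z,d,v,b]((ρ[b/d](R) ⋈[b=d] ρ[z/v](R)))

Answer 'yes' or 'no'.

E1 per-node cardinality:
  R → 5
  ρ[z/v](R) → 5
  R → 5
  ρ[b/d](R) → 5
  (ρ[z/v](R) ⋈[d=b] ρ[b/d](R)) → 7
E2 per-node cardinality:
  R → 5
  ρ[b/d](R) → 5
  R → 5
  ρ[z/v](R) → 5
  (ρ[b/d](R) ⋈[b=d] ρ[z/v](R)) → 7
  π[z,d,v,b]((ρ[b/d](R) ⋈[b=d] ρ[z/v](R))) → 7

E1 and E2 produce the same multiset:
z | d | v | b
p | 3 | p | 3
q | 2 | q | 2
q | 8 | q | 8
q | 8 | q | 8
q | 8 | q | 8
q | 8 | q | 8
s | 6 | s | 6

yes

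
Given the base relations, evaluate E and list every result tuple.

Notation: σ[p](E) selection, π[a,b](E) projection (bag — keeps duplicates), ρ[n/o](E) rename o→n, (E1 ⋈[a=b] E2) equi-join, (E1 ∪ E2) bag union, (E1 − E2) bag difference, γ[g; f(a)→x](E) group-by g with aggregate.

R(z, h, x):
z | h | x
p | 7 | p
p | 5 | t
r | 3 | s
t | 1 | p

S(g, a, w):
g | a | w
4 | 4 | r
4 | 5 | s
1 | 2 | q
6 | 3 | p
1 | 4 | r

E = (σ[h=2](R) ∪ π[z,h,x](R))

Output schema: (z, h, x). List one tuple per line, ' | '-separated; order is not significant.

Subexpression sizes:
  R → 4
  σ[h=2](R) → 0
  R → 4
  π[z,h,x](R) → 4
  (σ[h=2](R) ∪ π[z,h,x](R)) → 4

== RESULT ==
z | h | x
p | 5 | t
p | 7 | p
r | 3 | s
t | 1 | p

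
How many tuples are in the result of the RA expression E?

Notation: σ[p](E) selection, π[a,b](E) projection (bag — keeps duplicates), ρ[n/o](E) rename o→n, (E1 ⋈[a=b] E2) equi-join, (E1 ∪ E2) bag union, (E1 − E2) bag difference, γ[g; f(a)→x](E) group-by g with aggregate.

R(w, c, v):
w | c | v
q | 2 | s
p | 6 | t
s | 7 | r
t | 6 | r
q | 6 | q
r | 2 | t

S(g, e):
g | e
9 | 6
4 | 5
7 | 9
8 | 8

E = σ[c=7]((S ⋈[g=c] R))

Row counts bottom-up:
  S → 4
  R → 6
  (S ⋈[g=c] R) → 1
  σ[c=7]((S ⋈[g=c] R)) → 1

|E| = 1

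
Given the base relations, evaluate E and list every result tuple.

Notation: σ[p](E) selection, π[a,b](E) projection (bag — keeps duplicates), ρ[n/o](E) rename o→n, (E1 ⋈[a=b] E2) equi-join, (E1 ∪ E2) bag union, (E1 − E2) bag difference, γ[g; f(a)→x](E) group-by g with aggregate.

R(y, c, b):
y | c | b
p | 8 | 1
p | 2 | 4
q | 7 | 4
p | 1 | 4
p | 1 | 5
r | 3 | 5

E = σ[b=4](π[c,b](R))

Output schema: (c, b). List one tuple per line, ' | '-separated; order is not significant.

Row counts bottom-up:
  R → 6
  π[c,b](R) → 6
  σ[b=4](π[c,b](R)) → 3

== RESULT ==
c | b
1 | 4
2 | 4
7 | 4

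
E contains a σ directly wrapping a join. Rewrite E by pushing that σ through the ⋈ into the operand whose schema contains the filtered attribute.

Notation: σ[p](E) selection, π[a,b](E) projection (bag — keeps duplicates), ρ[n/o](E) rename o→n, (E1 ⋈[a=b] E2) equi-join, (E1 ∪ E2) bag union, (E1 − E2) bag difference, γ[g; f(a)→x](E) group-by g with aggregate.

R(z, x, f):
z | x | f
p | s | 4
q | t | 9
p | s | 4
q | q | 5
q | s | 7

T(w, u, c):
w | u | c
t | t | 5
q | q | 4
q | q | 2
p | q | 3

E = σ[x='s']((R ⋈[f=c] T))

σ filters on x, owned by the left side.
E' = (σ[x='s'](R) ⋈[f=c] T)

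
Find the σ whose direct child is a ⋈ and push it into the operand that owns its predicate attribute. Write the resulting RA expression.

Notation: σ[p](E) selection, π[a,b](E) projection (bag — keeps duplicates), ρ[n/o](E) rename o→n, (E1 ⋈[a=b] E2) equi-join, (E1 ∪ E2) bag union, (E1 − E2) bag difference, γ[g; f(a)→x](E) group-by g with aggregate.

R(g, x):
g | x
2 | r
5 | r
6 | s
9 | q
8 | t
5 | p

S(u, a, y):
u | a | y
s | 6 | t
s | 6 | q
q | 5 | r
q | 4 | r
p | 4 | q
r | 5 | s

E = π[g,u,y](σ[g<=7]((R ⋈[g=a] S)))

σ filters on g, owned by the left side.
E' = π[g,u,y]((σ[g<=7](R) ⋈[g=a] S))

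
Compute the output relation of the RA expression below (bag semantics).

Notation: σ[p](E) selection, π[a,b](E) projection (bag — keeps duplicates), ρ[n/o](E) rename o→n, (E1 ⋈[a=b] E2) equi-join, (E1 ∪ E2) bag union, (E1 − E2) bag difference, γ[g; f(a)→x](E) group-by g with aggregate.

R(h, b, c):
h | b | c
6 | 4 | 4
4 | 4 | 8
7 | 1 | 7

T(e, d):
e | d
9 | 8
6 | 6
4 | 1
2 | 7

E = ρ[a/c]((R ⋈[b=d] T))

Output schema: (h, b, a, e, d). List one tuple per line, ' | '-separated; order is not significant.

Stepwise |·|:
  R → 3
  T → 4
  (R ⋈[b=d] T) → 1
  ρ[a/c]((R ⋈[b=d] T)) → 1

== RESULT ==
h | b | a | e | d
7 | 1 | 7 | 4 | 1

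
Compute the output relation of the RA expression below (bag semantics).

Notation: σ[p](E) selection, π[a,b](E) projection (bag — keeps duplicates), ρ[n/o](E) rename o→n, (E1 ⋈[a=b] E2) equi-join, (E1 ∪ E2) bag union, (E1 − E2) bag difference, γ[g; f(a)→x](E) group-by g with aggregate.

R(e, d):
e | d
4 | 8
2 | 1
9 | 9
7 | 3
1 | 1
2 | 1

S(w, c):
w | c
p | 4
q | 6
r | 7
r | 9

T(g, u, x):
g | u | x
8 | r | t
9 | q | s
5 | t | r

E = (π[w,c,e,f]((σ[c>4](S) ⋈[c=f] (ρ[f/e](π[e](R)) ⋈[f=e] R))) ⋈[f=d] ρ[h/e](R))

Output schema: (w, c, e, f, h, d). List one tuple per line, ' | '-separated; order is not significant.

Subexpression sizes:
  S → 4
  σ[c>4](S) → 3
  R → 6
  π[e](R) → 6
  ρ[f/e](π[e](R)) → 6
  R → 6
  (ρ[f/e](π[e](R)) ⋈[f=e] R) → 8
  (σ[c>4](S) ⋈[c=f] (ρ[f/e](π[e](R)) ⋈[f=e] R)) → 2
  π[w,c,e,f]((σ[c>4](S) ⋈[c=f] (ρ[f/e](π[e](R)) ⋈[f=e] R))) → 2
  R → 6
  ρ[h/e](R) → 6
  (π[w,c,e,f]((σ[c>4](S) ⋈[c=f] (ρ[f/e](π[e](R)) ⋈[f=e] R))) ⋈[f=d] ρ[h/e](R)) → 1

== RESULT ==
w | c | e | f | h | d
r | 9 | 9 | 9 | 9 | 9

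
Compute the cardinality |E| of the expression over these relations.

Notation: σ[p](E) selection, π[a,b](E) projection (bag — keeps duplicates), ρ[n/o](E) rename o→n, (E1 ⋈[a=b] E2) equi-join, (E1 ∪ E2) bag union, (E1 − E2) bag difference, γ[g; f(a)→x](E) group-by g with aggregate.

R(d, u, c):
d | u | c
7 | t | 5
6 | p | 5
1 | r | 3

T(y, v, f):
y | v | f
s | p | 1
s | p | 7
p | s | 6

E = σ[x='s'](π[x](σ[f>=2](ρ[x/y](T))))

Row counts bottom-up:
  T → 3
  ρ[x/y](T) → 3
  σ[f>=2](ρ[x/y](T)) → 2
  π[x](σ[f>=2](ρ[x/y](T))) → 2
  σ[x='s'](π[x](σ[f>=2](ρ[x/y](T)))) → 1

|E| = 1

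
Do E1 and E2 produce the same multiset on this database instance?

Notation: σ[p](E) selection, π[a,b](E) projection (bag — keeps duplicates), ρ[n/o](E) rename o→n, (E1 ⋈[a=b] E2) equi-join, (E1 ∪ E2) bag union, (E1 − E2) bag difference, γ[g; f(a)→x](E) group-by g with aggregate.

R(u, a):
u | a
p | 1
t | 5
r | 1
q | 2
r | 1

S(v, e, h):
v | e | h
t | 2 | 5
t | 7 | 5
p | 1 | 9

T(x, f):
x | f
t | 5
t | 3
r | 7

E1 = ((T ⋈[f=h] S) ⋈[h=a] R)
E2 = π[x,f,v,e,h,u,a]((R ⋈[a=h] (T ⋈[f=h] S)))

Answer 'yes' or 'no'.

E1 per-node cardinality:
  T → 3
  S → 3
  (T ⋈[f=h] S) → 2
  R → 5
  ((T ⋈[f=h] S) ⋈[h=a] R) → 2
E2 per-node cardinality:
  R → 5
  T → 3
  S → 3
  (T ⋈[f=h] S) → 2
  (R ⋈[a=h] (T ⋈[f=h] S)) → 2
  π[x,f,v,e,h,u,a]((R ⋈[a=h] (T ⋈[f=h] S))) → 2

E1 and E2 produce the same multiset:
x | f | v | e | h | u | a
t | 5 | t | 2 | 5 | t | 5
t | 5 | t | 7 | 5 | t | 5

yes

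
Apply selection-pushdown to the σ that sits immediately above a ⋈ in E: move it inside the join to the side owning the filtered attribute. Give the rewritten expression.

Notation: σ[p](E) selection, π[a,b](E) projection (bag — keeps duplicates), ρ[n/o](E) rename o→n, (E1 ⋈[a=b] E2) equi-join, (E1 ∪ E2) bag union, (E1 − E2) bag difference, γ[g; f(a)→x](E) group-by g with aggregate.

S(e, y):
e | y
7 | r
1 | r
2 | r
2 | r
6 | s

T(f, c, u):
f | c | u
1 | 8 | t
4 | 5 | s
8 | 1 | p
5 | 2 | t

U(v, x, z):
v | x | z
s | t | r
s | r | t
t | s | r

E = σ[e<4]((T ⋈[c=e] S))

σ filters on e, owned by the right side.
E' = (T ⋈[c=e] σ[e<4](S))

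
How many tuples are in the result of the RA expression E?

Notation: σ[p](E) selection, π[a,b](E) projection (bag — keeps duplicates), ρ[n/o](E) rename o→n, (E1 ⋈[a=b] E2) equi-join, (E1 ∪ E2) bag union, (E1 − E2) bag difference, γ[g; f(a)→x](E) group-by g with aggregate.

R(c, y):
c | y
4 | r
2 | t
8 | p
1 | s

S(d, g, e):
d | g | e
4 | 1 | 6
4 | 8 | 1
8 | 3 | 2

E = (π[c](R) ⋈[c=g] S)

Per-node cardinality:
  R → 4
  π[c](R) → 4
  S → 3
  (π[c](R) ⋈[c=g] S) → 2

|E| = 2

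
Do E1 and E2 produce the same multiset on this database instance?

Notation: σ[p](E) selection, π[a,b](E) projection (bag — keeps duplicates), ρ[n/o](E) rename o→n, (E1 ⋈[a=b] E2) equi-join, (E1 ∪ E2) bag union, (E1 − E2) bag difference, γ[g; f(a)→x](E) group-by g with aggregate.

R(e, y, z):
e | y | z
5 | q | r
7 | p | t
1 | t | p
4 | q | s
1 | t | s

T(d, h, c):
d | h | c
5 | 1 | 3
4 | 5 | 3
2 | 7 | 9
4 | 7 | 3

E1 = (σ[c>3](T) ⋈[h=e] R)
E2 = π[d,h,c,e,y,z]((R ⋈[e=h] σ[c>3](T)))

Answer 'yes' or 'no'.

E1 row counts bottom-up:
  T → 4
  σ[c>3](T) → 1
  R → 5
  (σ[c>3](T) ⋈[h=e] R) → 1
E2 row counts bottom-up:
  R → 5
  T → 4
  σ[c>3](T) → 1
  (R ⋈[e=h] σ[c>3](T)) → 1
  π[d,h,c,e,y,z]((R ⋈[e=h] σ[c>3](T))) → 1

E1 and E2 produce the same multiset:
d | h | c | e | y | z
2 | 7 | 9 | 7 | p | t

yes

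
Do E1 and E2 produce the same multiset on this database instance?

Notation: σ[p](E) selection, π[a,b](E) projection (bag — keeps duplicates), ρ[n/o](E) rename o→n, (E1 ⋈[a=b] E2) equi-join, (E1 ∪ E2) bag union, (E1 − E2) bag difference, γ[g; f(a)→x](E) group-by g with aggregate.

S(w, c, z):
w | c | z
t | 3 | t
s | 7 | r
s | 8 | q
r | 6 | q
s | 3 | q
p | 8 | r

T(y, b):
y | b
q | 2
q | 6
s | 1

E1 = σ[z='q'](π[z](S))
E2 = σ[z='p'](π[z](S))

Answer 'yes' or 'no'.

E1 subexpression sizes:
  S → 6
  π[z](S) → 6
  σ[z='q'](π[z](S)) → 3
E2 subexpression sizes:
  S → 6
  π[z](S) → 6
  σ[z='p'](π[z](S)) → 0

E1 result:
z
q
q
q
E2 result:
z
(0 rows)
Witness: ('q',) appears 3× in E1 but 0× in E2.

no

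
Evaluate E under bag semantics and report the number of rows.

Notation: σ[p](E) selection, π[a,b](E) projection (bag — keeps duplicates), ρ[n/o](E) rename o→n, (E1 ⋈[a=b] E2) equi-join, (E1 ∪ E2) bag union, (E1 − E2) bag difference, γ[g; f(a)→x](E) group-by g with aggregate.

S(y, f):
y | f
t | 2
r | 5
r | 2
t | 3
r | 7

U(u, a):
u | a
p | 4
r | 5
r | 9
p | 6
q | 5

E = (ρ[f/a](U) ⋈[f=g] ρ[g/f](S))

Row counts bottom-up:
  U → 5
  ρ[f/a](U) → 5
  S → 5
  ρ[g/f](S) → 5
  (ρ[f/a](U) ⋈[f=g] ρ[g/f](S)) → 2

|E| = 2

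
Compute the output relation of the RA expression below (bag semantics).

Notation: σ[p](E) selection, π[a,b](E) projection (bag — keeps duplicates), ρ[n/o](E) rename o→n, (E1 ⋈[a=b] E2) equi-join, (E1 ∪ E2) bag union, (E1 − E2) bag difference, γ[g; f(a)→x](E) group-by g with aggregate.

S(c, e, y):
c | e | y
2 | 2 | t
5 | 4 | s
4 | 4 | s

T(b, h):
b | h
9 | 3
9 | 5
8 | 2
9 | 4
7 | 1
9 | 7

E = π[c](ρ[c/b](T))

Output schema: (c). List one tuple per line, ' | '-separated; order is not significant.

Row counts bottom-up:
  T → 6
  ρ[c/b](T) → 6
  π[c](ρ[c/b](T)) → 6

== RESULT ==
c
7
8
9
9
9
9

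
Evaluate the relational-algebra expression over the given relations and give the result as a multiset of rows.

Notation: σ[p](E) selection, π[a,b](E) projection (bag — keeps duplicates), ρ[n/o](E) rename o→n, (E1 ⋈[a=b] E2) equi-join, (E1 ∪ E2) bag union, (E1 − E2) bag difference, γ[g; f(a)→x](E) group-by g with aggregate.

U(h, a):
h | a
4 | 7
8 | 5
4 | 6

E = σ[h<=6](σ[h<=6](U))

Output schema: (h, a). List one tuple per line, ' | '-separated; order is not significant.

Subexpression sizes:
  U → 3
  σ[h<=6](U) → 2
  σ[h<=6](σ[h<=6](U)) → 2

== RESULT ==
h | a
4 | 6
4 | 7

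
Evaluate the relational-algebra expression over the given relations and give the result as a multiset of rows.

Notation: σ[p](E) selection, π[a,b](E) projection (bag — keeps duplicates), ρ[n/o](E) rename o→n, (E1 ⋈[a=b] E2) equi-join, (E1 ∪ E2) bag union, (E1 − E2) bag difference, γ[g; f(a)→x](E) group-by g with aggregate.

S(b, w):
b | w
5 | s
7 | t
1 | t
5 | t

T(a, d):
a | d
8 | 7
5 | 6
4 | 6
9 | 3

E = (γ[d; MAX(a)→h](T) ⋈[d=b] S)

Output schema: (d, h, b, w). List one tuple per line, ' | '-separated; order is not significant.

Subexpression sizes:
  T → 4
  γ[d; MAX(a)→h](T) → 3
  S → 4
  (γ[d; MAX(a)→h](T) ⋈[d=b] S) → 1

== RESULT ==
d | h | b | w
7 | 8 | 7 | t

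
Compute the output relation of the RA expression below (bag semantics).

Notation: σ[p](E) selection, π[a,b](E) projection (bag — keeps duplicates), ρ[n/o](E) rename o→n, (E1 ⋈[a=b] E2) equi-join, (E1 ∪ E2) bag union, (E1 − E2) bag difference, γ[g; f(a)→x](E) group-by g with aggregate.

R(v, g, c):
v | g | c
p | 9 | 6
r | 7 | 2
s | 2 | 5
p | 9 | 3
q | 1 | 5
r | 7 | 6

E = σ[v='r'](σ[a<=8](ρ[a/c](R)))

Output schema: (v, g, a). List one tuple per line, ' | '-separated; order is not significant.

Stepwise |·|:
  R → 6
  ρ[a/c](R) → 6
  σ[a<=8](ρ[a/c](R)) → 6
  σ[v='r'](σ[a<=8](ρ[a/c](R))) → 2

== RESULT ==
v | g | a
r | 7 | 2
r | 7 | 6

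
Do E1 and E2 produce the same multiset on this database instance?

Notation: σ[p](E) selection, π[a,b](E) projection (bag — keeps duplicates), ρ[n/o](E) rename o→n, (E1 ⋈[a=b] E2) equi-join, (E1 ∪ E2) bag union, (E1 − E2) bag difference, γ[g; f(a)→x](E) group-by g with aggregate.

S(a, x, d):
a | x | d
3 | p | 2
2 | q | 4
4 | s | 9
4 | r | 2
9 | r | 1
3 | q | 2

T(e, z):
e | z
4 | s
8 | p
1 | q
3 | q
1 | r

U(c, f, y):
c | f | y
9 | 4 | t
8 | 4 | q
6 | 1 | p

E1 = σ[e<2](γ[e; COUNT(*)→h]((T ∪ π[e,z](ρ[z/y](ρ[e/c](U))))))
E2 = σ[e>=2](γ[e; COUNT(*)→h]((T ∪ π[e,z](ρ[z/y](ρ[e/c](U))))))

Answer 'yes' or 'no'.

E1 subexpression sizes:
  T → 5
  U → 3
  ρ[e/c](U) → 3
  ρ[z/y](ρ[e/c](U)) → 3
  π[e,z](ρ[z/y](ρ[e/c](U))) → 3
  (T ∪ π[e,z](ρ[z/y](ρ[e/c](U)))) → 8
  γ[e; COUNT(*)→h]((T ∪ π[e,z](ρ[z/y](ρ[e/c](U))))) → 6
  σ[e<2](γ[e; COUNT(*)→h]((T ∪ π[e,z](ρ[z/y](ρ[e/c](U)))))) → 1
E2 subexpression sizes:
  T → 5
  U → 3
  ρ[e/c](U) → 3
  ρ[z/y](ρ[e/c](U)) → 3
  π[e,z](ρ[z/y](ρ[e/c](U))) → 3
  (T ∪ π[e,z](ρ[z/y](ρ[e/c](U)))) → 8
  γ[e; COUNT(*)→h]((T ∪ π[e,z](ρ[z/y](ρ[e/c](U))))) → 6
  σ[e>=2](γ[e; COUNT(*)→h]((T ∪ π[e,z](ρ[z/y](ρ[e/c](U)))))) → 5

E1 result:
e | h
1 | 2
E2 result:
e | h
3 | 1
4 | 1
6 | 1
8 | 2
9 | 1
Witness: (1, 2) appears 1× in E1 but 0× in E2.

no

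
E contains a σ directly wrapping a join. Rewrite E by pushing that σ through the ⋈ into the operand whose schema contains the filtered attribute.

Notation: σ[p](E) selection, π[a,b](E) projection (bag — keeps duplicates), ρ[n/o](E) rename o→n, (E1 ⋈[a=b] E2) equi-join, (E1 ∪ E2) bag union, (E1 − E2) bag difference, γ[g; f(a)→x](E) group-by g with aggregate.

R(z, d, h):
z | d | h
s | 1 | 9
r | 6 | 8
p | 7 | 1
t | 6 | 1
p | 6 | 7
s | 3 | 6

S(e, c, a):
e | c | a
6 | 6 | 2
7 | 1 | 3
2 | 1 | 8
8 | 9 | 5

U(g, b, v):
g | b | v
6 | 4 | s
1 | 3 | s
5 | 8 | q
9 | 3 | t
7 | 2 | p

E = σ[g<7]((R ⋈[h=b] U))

σ filters on g, owned by the right side.
E' = (R ⋈[h=b] σ[g<7](U))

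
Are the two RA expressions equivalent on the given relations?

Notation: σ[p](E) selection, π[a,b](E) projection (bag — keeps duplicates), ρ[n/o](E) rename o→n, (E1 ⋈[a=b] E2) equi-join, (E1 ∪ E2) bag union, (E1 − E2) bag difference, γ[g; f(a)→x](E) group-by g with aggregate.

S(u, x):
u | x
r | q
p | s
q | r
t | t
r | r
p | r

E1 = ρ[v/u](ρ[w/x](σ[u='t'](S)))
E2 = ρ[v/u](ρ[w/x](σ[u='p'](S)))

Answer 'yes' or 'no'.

E1 row counts bottom-up:
  S → 6
  σ[u='t'](S) → 1
  ρ[w/x](σ[u='t'](S)) → 1
  ρ[v/u](ρ[w/x](σ[u='t'](S))) → 1
E2 row counts bottom-up:
  S → 6
  σ[u='p'](S) → 2
  ρ[w/x](σ[u='p'](S)) → 2
  ρ[v/u](ρ[w/x](σ[u='p'](S))) → 2

E1 result:
v | w
t | t
E2 result:
v | w
p | r
p | s
Witness: ('t', 't') appears 1× in E1 but 0× in E2.

no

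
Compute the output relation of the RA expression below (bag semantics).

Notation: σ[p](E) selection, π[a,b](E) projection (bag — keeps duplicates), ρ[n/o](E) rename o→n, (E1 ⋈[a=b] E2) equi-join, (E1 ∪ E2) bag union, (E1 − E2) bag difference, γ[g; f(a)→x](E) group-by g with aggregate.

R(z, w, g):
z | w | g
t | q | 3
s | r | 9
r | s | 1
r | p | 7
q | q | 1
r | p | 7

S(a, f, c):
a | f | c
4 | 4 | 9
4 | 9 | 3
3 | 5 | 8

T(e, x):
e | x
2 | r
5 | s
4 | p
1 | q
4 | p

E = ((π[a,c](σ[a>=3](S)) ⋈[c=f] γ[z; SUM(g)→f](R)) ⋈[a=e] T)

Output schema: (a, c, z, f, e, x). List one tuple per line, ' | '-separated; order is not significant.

Stepwise |·|:
  S → 3
  σ[a>=3](S) → 3
  π[a,c](σ[a>=3](S)) → 3
  R → 6
  γ[z; SUM(g)→f](R) → 4
  (π[a,c](σ[a>=3](S)) ⋈[c=f] γ[z; SUM(g)→f](R)) → 2
  T → 5
  ((π[a,c](σ[a>=3](S)) ⋈[c=f] γ[z; SUM(g)→f](R)) ⋈[a=e] T) → 4

== RESULT ==
a | c | z | f | e | x
4 | 3 | t | 3 | 4 | p
4 | 3 | t | 3 | 4 | p
4 | 9 | s | 9 | 4 | p
4 | 9 | s | 9 | 4 | p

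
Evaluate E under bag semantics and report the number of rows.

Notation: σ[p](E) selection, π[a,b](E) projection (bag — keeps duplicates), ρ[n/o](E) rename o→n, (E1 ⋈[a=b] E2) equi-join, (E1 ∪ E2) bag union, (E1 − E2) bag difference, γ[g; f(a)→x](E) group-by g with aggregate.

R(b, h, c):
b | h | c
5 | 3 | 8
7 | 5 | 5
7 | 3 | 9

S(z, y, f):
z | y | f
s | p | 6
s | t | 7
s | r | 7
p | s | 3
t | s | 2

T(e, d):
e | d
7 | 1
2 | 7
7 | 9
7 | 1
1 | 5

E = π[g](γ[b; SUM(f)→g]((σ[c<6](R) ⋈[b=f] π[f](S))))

Row counts bottom-up:
  R → 3
  σ[c<6](R) → 1
  S → 5
  π[f](S) → 5
  (σ[c<6](R) ⋈[b=f] π[f](S)) → 2
  γ[b; SUM(f)→g]((σ[c<6](R) ⋈[b=f] π[f](S))) → 1
  π[g](γ[b; SUM(f)→g]((σ[c<6](R) ⋈[b=f] π[f](S)))) → 1

|E| = 1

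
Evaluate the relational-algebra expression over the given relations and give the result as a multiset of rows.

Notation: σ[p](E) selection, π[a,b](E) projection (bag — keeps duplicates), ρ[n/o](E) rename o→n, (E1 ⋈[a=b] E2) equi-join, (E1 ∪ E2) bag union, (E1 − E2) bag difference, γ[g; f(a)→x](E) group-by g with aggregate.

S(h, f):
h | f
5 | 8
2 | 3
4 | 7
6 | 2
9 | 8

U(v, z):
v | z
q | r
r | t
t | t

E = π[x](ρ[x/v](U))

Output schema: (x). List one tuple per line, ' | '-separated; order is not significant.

Row counts bottom-up:
  U → 3
  ρ[x/v](U) → 3
  π[x](ρ[x/v](U)) → 3

== RESULT ==
x
q
r
t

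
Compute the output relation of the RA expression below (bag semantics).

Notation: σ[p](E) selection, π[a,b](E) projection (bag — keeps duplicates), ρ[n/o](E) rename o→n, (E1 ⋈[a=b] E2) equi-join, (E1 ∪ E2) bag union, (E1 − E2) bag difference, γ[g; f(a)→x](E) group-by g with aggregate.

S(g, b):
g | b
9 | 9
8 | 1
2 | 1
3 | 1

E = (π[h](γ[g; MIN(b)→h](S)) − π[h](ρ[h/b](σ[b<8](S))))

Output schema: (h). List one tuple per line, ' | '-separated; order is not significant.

Row counts bottom-up:
  S → 4
  γ[g; MIN(b)→h](S) → 4
  π[h](γ[g; MIN(b)→h](S)) → 4
  S → 4
  σ[b<8](S) → 3
  ρ[h/b](σ[b<8](S)) → 3
  π[h](ρ[h/b](σ[b<8](S))) → 3
  (π[h](γ[g; MIN(b)→h](S)) − π[h](ρ[h/b](σ[b<8](S)))) → 1

== RESULT ==
h
9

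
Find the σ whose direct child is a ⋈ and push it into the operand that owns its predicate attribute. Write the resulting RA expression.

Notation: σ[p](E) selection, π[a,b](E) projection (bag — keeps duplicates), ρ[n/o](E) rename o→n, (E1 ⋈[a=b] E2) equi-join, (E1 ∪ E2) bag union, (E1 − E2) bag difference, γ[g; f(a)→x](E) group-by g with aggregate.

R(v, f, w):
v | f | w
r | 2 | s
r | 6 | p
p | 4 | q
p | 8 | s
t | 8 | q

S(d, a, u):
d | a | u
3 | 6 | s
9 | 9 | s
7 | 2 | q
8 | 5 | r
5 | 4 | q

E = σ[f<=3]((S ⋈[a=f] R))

σ filters on f, owned by the right side.
E' = (S ⋈[a=f] σ[f<=3](R))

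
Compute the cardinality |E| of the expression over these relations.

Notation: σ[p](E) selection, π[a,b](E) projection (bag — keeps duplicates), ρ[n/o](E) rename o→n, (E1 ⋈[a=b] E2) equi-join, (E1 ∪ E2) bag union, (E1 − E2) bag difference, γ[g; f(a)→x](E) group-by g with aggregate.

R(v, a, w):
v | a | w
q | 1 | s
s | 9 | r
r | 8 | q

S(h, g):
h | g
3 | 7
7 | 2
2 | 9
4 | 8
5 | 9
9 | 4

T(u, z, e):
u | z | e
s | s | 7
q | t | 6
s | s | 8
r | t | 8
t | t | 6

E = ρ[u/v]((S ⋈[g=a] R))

Stepwise |·|:
  S → 6
  R → 3
  (S ⋈[g=a] R) → 3
  ρ[u/v]((S ⋈[g=a] R)) → 3

|E| = 3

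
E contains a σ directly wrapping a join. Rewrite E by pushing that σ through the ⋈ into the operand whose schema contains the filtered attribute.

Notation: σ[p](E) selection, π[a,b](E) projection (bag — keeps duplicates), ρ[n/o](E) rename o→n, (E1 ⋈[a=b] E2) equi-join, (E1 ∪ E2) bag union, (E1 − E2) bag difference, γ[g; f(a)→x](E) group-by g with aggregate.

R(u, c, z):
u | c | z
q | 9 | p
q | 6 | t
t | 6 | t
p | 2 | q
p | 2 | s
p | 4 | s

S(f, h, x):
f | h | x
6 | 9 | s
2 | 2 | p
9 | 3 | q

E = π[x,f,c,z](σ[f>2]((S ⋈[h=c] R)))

σ filters on f, owned by the left side.
E' = π[x,f,c,z]((σ[f>2](S) ⋈[h=c] R))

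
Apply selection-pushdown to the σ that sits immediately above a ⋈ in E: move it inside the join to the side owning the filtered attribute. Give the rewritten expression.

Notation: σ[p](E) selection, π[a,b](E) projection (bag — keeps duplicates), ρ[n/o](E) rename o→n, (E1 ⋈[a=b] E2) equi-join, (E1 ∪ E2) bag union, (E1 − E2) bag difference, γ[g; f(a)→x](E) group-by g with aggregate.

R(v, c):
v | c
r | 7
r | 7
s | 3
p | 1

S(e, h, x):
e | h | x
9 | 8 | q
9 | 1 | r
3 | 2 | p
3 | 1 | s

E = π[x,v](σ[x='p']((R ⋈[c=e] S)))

σ filters on x, owned by the right side.
E' = π[x,v]((R ⋈[c=e] σ[x='p'](S)))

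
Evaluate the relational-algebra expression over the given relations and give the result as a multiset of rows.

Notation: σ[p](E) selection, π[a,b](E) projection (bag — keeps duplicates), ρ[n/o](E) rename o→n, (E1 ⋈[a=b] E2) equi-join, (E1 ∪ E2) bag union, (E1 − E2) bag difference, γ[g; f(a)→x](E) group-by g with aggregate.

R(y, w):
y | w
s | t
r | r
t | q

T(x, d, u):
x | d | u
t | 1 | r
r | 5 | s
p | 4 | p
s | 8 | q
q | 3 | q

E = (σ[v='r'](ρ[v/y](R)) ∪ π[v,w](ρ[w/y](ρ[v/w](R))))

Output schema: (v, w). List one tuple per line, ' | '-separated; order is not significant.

Subexpression sizes:
  R → 3
  ρ[v/y](R) → 3
  σ[v='r'](ρ[v/y](R)) → 1
  R → 3
  ρ[v/w](R) → 3
  ρ[w/y](ρ[v/w](R)) → 3
  π[v,w](ρ[w/y](ρ[v/w](R))) → 3
  (σ[v='r'](ρ[v/y](R)) ∪ π[v,w](ρ[w/y](ρ[v/w](R)))) → 4

== RESULT ==
v | w
q | t
r | r
r | r
t | s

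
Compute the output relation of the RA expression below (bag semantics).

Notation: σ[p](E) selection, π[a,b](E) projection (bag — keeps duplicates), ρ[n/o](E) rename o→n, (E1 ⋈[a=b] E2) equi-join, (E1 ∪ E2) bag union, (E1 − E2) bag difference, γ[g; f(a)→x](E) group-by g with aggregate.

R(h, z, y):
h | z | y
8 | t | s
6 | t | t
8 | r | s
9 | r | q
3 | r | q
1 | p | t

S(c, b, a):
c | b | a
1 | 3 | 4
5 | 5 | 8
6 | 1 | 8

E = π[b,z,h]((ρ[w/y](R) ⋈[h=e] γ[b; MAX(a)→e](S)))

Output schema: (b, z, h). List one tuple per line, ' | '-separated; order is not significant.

Subexpression sizes:
  R → 6
  ρ[w/y](R) → 6
  S → 3
  γ[b; MAX(a)→e](S) → 3
  (ρ[w/y](R) ⋈[h=e] γ[b; MAX(a)→e](S)) → 4
  π[b,z,h]((ρ[w/y](R) ⋈[h=e] γ[b; MAX(a)→e](S))) → 4

== RESULT ==
b | z | h
1 | r | 8
1 | t | 8
5 | r | 8
5 | t | 8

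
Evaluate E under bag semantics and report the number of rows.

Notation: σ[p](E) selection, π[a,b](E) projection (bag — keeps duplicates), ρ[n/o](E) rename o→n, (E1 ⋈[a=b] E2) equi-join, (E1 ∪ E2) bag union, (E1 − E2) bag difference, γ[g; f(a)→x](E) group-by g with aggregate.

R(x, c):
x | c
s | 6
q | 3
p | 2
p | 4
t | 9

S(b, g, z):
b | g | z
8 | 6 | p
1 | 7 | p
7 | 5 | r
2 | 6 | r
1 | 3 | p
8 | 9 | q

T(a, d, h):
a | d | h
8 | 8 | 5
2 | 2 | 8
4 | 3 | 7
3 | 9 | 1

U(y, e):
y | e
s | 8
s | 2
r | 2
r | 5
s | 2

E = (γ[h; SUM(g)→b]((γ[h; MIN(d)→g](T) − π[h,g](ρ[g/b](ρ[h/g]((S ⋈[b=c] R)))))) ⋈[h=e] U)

Per-node cardinality:
  T → 4
  γ[h; MIN(d)→g](T) → 4
  S → 6
  R → 5
  (S ⋈[b=c] R) → 1
  ρ[h/g]((S ⋈[b=c] R)) → 1
  ρ[g/b](ρ[h/g]((S ⋈[b=c] R))) → 1
  π[h,g](ρ[g/b](ρ[h/g]((S ⋈[b=c] R)))) → 1
  (γ[h; MIN(d)→g](T) − π[h,g](ρ[g/b](ρ[h/g]((S ⋈[b=c] R))))) → 4
  γ[h; SUM(g)→b]((γ[h; MIN(d)→g](T) − π[h,g](ρ[g/b](ρ[h/g]((S ⋈[b=c] R)))))) → 4
  U → 5
  (γ[h; SUM(g)→b]((γ[h; MIN(d)→g](T) − π[h,g](ρ[g/b](ρ[h/g]((S ⋈[b=c] R)))))) ⋈[h=e] U) → 2

|E| = 2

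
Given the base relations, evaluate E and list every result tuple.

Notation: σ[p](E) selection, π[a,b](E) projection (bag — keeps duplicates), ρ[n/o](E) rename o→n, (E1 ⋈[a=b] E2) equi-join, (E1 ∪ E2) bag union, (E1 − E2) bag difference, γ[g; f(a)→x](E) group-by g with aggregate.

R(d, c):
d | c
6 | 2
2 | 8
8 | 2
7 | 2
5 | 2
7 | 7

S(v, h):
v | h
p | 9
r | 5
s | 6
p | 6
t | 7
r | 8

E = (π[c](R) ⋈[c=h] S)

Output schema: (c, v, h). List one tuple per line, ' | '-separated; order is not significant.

Stepwise |·|:
  R → 6
  π[c](R) → 6
  S → 6
  (π[c](R) ⋈[c=h] S) → 2

== RESULT ==
c | v | h
7 | t | 7
8 | r | 8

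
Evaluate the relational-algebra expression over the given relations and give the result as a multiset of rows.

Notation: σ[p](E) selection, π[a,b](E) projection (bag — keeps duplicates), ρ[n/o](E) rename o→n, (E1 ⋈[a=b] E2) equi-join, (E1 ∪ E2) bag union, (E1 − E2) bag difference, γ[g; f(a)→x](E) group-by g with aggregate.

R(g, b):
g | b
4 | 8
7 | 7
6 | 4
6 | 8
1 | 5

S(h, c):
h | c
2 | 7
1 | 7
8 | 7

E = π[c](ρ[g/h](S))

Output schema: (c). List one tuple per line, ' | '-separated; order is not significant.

Per-node cardinality:
  S → 3
  ρ[g/h](S) → 3
  π[c](ρ[g/h](S)) → 3

== RESULT ==
c
7
7
7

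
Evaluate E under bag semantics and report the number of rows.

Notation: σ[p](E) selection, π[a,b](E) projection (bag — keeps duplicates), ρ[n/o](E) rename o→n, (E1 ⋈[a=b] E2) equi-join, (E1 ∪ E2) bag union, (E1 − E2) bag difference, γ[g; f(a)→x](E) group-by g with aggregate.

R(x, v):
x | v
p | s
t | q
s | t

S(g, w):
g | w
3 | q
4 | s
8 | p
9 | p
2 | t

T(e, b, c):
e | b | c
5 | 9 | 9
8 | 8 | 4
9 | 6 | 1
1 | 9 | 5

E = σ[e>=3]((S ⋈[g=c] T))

Subexpression sizes:
  S → 5
  T → 4
  (S ⋈[g=c] T) → 2
  σ[e>=3]((S ⋈[g=c] T)) → 2

|E| = 2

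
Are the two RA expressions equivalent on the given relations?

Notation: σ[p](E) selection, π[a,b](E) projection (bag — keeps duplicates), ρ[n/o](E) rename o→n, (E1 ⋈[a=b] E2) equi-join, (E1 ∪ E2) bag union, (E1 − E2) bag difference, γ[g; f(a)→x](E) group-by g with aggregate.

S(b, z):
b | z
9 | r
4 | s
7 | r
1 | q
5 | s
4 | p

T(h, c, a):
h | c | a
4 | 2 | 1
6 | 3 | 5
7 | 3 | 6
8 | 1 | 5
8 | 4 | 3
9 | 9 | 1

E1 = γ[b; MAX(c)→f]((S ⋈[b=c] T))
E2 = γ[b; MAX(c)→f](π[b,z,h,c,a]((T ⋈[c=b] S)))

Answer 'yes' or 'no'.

E1 stepwise |·|:
  S → 6
  T → 6
  (S ⋈[b=c] T) → 4
  γ[b; MAX(c)→f]((S ⋈[b=c] T)) → 3
E2 stepwise |·|:
  T → 6
  S → 6
  (T ⋈[c=b] S) → 4
  π[b,z,h,c,a]((T ⋈[c=b] S)) → 4
  γ[b; MAX(c)→f](π[b,z,h,c,a]((T ⋈[c=b] S))) → 3

E1 and E2 produce the same multiset:
b | f
1 | 1
4 | 4
9 | 9

yes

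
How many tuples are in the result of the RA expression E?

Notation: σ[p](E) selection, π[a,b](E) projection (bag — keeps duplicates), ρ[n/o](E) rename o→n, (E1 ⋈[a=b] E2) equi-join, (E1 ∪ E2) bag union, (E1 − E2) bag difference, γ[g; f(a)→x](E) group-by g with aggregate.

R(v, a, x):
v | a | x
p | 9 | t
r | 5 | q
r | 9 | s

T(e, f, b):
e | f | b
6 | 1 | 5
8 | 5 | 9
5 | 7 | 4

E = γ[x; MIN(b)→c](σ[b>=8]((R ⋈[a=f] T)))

Stepwise |·|:
  R → 3
  T → 3
  (R ⋈[a=f] T) → 1
  σ[b>=8]((R ⋈[a=f] T)) → 1
  γ[x; MIN(b)→c](σ[b>=8]((R ⋈[a=f] T))) → 1

|E| = 1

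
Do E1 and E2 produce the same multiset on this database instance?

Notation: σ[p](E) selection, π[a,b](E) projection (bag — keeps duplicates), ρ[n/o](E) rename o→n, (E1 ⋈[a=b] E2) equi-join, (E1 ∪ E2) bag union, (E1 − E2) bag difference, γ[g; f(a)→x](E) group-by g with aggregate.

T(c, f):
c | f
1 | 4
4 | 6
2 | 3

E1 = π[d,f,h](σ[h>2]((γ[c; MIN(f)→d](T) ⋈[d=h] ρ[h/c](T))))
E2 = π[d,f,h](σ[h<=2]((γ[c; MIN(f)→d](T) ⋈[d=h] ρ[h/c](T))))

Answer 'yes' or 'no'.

E1 row counts bottom-up:
  T → 3
  γ[c; MIN(f)→d](T) → 3
  T → 3
  ρ[h/c](T) → 3
  (γ[c; MIN(f)→d](T) ⋈[d=h] ρ[h/c](T)) → 1
  σ[h>2]((γ[c; MIN(f)→d](T) ⋈[d=h] ρ[h/c](T))) → 1
  π[d,f,h](σ[h>2]((γ[c; MIN(f)→d](T) ⋈[d=h] ρ[h/c](T)))) → 1
E2 row counts bottom-up:
  T → 3
  γ[c; MIN(f)→d](T) → 3
  T → 3
  ρ[h/c](T) → 3
  (γ[c; MIN(f)→d](T) ⋈[d=h] ρ[h/c](T)) → 1
  σ[h<=2]((γ[c; MIN(f)→d](T) ⋈[d=h] ρ[h/c](T))) → 0
  π[d,f,h](σ[h<=2]((γ[c; MIN(f)→d](T) ⋈[d=h] ρ[h/c](T)))) → 0

E1 result:
d | f | h
4 | 6 | 4
E2 result:
d | f | h
(0 rows)
Witness: (4, 6, 4) appears 1× in E1 but 0× in E2.

no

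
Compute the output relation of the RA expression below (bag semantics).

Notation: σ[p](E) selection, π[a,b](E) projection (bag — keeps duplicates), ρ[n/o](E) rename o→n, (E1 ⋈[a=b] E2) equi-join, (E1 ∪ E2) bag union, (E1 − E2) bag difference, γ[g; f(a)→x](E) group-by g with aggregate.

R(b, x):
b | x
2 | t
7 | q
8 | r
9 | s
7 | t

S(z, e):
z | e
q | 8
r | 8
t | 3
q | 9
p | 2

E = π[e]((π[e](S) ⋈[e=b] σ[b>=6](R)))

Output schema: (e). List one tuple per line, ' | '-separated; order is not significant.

Subexpression sizes:
  S → 5
  π[e](S) → 5
  R → 5
  σ[b>=6](R) → 4
  (π[e](S) ⋈[e=b] σ[b>=6](R)) → 3
  π[e]((π[e](S) ⋈[e=b] σ[b>=6](R))) → 3

== RESULT ==
e
8
8
9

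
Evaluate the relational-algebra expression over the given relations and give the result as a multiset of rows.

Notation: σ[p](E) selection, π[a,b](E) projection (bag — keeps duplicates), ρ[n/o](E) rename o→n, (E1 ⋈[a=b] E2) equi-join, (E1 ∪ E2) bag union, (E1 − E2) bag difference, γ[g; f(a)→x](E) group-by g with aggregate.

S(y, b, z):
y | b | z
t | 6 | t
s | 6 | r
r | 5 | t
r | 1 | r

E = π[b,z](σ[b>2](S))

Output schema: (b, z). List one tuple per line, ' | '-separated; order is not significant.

Subexpression sizes:
  S → 4
  σ[b>2](S) → 3
  π[b,z](σ[b>2](S)) → 3

== RESULT ==
b | z
5 | t
6 | r
6 | t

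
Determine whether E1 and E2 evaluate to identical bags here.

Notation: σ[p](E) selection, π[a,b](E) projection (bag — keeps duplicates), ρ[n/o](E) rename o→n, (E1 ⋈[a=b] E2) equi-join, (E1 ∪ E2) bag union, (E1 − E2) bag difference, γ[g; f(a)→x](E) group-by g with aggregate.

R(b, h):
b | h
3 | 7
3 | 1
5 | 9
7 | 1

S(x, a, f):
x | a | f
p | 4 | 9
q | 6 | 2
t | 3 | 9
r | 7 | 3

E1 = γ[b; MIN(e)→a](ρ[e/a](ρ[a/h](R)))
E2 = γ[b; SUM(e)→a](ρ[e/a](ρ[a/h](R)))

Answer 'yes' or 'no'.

E1 row counts bottom-up:
  R → 4
  ρ[a/h](R) → 4
  ρ[e/a](ρ[a/h](R)) → 4
  γ[b; MIN(e)→a](ρ[e/a](ρ[a/h](R))) → 3
E2 row counts bottom-up:
  R → 4
  ρ[a/h](R) → 4
  ρ[e/a](ρ[a/h](R)) → 4
  γ[b; SUM(e)→a](ρ[e/a](ρ[a/h](R))) → 3

E1 result:
b | a
3 | 1
5 | 9
7 | 1
E2 result:
b | a
3 | 8
5 | 9
7 | 1
Witness: (3, 8) appears 0× in E1 but 1× in E2.

no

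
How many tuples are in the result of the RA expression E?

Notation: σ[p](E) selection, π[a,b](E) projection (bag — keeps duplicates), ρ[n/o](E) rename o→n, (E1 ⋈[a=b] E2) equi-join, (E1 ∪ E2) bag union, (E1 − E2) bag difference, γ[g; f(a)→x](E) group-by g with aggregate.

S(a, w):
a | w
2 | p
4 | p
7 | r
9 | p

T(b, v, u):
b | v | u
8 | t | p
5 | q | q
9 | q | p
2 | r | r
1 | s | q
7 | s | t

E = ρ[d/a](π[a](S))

Subexpression sizes:
  S → 4
  π[a](S) → 4
  ρ[d/a](π[a](S)) → 4

|E| = 4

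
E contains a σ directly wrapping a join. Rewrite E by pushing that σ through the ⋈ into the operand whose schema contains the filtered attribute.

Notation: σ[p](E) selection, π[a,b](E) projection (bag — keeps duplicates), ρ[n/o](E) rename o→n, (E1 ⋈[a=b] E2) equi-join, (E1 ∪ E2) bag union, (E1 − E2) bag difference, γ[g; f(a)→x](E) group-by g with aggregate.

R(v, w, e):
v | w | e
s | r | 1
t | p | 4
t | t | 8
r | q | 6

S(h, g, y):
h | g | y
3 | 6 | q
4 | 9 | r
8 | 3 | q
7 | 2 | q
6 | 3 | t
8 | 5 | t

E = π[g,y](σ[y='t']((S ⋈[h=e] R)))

σ filters on y, owned by the left side.
E' = π[g,y]((σ[y='t'](S) ⋈[h=e] R))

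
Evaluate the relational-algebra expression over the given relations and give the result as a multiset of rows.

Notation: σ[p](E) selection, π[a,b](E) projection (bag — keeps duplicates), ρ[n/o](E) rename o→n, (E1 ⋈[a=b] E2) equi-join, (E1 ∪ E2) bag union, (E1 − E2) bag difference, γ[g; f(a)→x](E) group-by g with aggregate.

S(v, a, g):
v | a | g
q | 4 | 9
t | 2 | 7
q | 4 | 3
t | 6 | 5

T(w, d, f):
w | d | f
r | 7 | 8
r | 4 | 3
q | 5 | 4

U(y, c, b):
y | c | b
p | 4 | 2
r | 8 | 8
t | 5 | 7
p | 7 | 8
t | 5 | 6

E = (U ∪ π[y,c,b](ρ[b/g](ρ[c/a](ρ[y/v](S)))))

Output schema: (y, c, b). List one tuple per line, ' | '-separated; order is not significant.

Row counts bottom-up:
  U → 5
  S → 4
  ρ[y/v](S) → 4
  ρ[c/a](ρ[y/v](S)) → 4
  ρ[b/g](ρ[c/a](ρ[y/v](S))) → 4
  π[y,c,b](ρ[b/g](ρ[c/a](ρ[y/v](S)))) → 4
  (U ∪ π[y,c,b](ρ[b/g](ρ[c/a](ρ[y/v](S))))) → 9

== RESULT ==
y | c | b
p | 4 | 2
p | 7 | 8
q | 4 | 3
q | 4 | 9
r | 8 | 8
t | 2 | 7
t | 5 | 6
t | 5 | 7
t | 6 | 5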